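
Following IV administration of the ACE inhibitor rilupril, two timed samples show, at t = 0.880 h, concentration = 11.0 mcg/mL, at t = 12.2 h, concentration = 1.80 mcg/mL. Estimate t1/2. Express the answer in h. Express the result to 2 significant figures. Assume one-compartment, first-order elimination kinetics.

4.3 h

k = ln(C₁/C₂) / (t₂ − t₁) = ln(11.0/1.80) / (12.2 − 0.880)
  = 1.810 / 11.32 = 0.1599 h⁻¹
t½ = ln2 / k = 0.693147 / 0.1599 = 4.335 h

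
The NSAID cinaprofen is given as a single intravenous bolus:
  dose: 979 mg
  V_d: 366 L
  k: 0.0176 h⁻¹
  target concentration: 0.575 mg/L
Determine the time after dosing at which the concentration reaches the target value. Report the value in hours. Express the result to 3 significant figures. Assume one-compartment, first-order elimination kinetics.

C₀ = Dose / Vd = 979.0 / 366 = 2.675 mg/L
t = ln(C₀ / C) / k = ln(2.675 / 0.575) / 0.01760
  = ln(4.652) / 0.01760 = 1.537 / 0.01760 = 87.33 h

87.3 h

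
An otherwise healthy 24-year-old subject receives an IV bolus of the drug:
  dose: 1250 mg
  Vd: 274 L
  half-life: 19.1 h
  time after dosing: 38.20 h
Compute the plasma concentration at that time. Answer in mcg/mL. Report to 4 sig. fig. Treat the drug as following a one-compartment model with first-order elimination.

C₀ = Dose / Vd = 1250 / 274 = 4.562 mg/L
k = ln2 / t½ = 0.693147 / 19.1 = 0.03629 h⁻¹
t / t½ = 38.20 / 19.1 = 2 half-lives
C = C₀ × (1/2)^2 = 4.562 × 0.2500 = 1.141 mg/L
(1.141 mg/L = 1.141 mcg/mL)

1.141 mcg/mL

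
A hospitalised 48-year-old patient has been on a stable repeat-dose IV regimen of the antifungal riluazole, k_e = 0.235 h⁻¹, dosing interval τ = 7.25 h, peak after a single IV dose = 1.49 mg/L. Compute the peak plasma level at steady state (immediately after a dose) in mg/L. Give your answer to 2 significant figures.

1.8 mg/L

e^(−kτ) = e^(−0.2350 × 7.25) = 0.1820
Accumulation ratio R = 1 / (1 − e^(−kτ)) = 1 / (1 − 0.1820) = 1.222
Steady-state peak = C₀ × R = 1.49 × 1.222 = 1.821 mg/L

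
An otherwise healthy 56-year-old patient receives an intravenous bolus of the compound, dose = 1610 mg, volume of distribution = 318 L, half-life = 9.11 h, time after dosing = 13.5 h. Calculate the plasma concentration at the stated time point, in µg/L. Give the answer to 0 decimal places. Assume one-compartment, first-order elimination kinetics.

C₀ = Dose / Vd = 1610 / 318 = 5.063 mg/L
k = ln2 / t½ = 0.693147 / 9.11 = 0.07609 h⁻¹
C = C₀ · e^(−k·t) = 5.063 × e^(−0.07609 × 13.5)
  = 5.063 × 0.3580 = 1.813 mg/L
Convert: 1.813 mg/L × 1000 = 1813 µg/L

1813 µg/L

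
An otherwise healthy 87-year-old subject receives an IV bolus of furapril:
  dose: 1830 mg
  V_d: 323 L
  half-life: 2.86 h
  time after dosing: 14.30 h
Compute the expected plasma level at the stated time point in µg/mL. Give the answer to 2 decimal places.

0.18 µg/mL

C₀ = Dose / Vd = 1830 / 323 = 5.666 mg/L
k = ln2 / t½ = 0.693147 / 2.86 = 0.2424 h⁻¹
t / t½ = 14.30 / 2.86 = 5 half-lives
C = C₀ × (1/2)^5 = 5.666 × 0.03125 = 0.1771 mg/L
(0.1771 mg/L = 0.1771 µg/mL)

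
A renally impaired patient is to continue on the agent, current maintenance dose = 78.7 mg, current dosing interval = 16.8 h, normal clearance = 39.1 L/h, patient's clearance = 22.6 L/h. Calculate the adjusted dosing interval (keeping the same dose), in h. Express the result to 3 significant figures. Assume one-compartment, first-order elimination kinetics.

29.1 h

To keep the same average steady-state level, dosing rate must scale with clearance.
CL ratio = 22.6 / 39.1 = 0.5780
New interval (same dose) = 16.8 / 0.5780 = 29.07 h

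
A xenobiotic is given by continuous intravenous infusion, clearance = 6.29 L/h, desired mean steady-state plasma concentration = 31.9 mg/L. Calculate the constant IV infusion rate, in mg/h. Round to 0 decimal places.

201 mg/h

At steady state, infusion rate R₀ = Css × CL = 31.9 × 6.290 = 200.7 mg/h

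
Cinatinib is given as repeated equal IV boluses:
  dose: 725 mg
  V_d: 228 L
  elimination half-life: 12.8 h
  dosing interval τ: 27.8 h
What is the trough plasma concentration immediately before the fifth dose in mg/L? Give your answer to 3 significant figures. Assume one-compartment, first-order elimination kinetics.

C₀ per dose = Dose / Vd = 725 / 228 = 3.180 mg/L
k = ln2 / t½ = 0.693147 / 12.8 = 0.05415 h⁻¹
Fraction remaining after one interval: r = e^(−kτ) = e^(−0.05415 × 27.8) = 0.2219
Before dose 5, 4 doses have been given (aged 1τ, 2τ, 3τ, 4τ).
C_trough = C₀ × (r + r² + … + r^4) = C₀ × r(1−r^4)/(1−r)
        = 3.180 × 0.2219 × (1 − 0.002425) / (1 − 0.2219) = 0.9047 mg/L

0.905 mg/L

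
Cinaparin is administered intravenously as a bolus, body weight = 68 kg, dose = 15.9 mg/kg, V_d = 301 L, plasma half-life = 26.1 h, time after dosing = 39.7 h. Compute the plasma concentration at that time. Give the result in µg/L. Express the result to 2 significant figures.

Total dose = 15.9 × 68 = 1081 mg
C₀ = Dose / Vd = 1081 / 301 = 3.591 mg/L
k = ln2 / t½ = 0.693147 / 26.1 = 0.02656 h⁻¹
C = C₀ · e^(−k·t) = 3.591 × e^(−0.02656 × 39.7)
  = 3.591 × 0.3484 = 1.251 mg/L
Convert: 1.251 mg/L × 1000 = 1251 µg/L

1300 µg/L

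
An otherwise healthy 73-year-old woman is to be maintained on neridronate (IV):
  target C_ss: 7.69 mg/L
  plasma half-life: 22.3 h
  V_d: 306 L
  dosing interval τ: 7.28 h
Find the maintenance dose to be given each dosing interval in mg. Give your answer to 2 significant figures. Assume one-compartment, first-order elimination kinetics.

k = ln2 / t½ = 0.693147 / 22.3 = 0.03108 h⁻¹
CL = k × Vd = 0.03108 × 306 = 9.510 L/h
At steady state, Dose/τ = Css × CL.
Dose = Css × CL × τ = 7.69 × 9.510 × 7.28 = 532.4 mg

530 mg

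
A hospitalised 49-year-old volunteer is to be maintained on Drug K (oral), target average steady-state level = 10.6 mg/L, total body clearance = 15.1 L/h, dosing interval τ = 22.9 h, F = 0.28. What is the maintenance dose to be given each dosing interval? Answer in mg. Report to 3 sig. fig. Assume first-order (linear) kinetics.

At steady state, F × (Dose/τ) = Css × CL.
Dose = Css × CL × τ / F = 10.6 × 15.10 × 22.9 / 0.28 = 13090 mg

13100 mg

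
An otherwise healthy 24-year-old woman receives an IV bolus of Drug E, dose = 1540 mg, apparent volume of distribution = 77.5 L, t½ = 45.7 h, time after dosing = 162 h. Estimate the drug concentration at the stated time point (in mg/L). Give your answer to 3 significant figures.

C₀ = Dose / Vd = 1540 / 77.5 = 19.87 mg/L
k = ln2 / t½ = 0.693147 / 45.7 = 0.01517 h⁻¹
C = C₀ · e^(−k·t) = 19.87 × e^(−0.01517 × 162)
  = 19.87 × 0.08565 = 1.702 mg/L

1.70 mg/L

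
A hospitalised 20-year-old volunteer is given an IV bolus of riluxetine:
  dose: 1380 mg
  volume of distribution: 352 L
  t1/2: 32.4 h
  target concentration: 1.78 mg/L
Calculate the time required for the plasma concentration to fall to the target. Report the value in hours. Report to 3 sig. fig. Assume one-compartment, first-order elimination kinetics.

36.9 h

C₀ = Dose / Vd = 1380 / 352 = 3.920 mg/L
k = ln2 / t½ = 0.693147 / 32.4 = 0.02139 h⁻¹
t = ln(C₀ / C) / k = ln(3.920 / 1.78) / 0.02139
  = ln(2.202) / 0.02139 = 0.7894 / 0.02139 = 36.91 h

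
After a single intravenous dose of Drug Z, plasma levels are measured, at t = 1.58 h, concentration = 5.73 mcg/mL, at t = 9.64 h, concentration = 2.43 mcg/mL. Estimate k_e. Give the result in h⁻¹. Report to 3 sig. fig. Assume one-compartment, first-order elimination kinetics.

0.106 h⁻¹

k = ln(C₁/C₂) / (t₂ − t₁) = ln(5.73/2.43) / (9.64 − 1.58)
  = 0.8578 / 8.060 = 0.1064 h⁻¹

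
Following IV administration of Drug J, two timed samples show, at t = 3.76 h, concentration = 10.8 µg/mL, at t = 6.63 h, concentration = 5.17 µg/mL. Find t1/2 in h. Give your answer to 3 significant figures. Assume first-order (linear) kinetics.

k = ln(C₁/C₂) / (t₂ − t₁) = ln(10.8/5.17) / (6.63 − 3.76)
  = 0.7367 / 2.870 = 0.2567 h⁻¹
t½ = ln2 / k = 0.693147 / 0.2567 = 2.700 h

2.70 h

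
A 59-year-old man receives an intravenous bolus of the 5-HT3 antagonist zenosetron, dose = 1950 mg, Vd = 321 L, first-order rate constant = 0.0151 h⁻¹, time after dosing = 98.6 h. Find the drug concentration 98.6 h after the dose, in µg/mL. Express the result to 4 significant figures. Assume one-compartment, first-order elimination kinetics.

C₀ = Dose / Vd = 1950 / 321 = 6.075 mg/L
C = C₀ · e^(−k·t) = 6.075 × e^(−0.01510 × 98.6)
  = 6.075 × 0.2256 = 1.371 mg/L
(1.371 mg/L = 1.371 µg/mL)

1.371 µg/mL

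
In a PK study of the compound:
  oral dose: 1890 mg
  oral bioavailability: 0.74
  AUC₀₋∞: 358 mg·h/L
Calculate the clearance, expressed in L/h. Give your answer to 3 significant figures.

3.91 L/h

CL = F·Dose / AUC = 0.74 × 1890 / 358 = 3.907 L/h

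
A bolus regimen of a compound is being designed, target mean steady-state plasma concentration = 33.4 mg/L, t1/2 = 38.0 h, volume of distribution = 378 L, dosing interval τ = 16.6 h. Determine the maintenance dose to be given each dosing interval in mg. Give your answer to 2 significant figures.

3800 mg

k = ln2 / t½ = 0.693147 / 38.0 = 0.01824 h⁻¹
CL = k × Vd = 0.01824 × 378 = 6.895 L/h
At steady state, Dose/τ = Css × CL.
Dose = Css × CL × τ = 33.4 × 6.895 × 16.6 = 3823 mg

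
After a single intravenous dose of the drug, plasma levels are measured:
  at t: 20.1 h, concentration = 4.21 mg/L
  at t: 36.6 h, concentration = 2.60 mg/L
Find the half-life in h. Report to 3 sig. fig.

23.7 h

k = ln(C₁/C₂) / (t₂ − t₁) = ln(4.21/2.60) / (36.6 − 20.1)
  = 0.4820 / 16.50 = 0.02921 h⁻¹
t½ = ln2 / k = 0.693147 / 0.02921 = 23.73 h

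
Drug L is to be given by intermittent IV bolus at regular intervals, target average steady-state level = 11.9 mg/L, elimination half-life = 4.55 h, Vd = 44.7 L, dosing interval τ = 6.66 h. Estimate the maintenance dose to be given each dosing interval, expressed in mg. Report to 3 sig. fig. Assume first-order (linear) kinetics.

540 mg

k = ln2 / t½ = 0.693147 / 4.55 = 0.1523 h⁻¹
CL = k × Vd = 0.1523 × 44.7 = 6.808 L/h
At steady state, Dose/τ = Css × CL.
Dose = Css × CL × τ = 11.9 × 6.808 × 6.66 = 539.6 mg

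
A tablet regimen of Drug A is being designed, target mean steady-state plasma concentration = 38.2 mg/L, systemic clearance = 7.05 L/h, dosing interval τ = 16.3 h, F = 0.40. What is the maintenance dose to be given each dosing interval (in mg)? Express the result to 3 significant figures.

At steady state, F × (Dose/τ) = Css × CL.
Dose = Css × CL × τ / F = 38.2 × 7.050 × 16.3 / 0.40 = 10970 mg

11000 mg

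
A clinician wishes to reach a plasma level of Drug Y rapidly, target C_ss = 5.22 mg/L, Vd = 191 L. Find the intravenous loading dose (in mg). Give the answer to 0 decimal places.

997 mg

LD = Css × Vd = 5.22 × 191 = 997.0 mg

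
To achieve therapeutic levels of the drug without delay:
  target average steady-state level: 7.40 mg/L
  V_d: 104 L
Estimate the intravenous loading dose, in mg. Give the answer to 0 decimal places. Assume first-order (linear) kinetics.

770 mg

LD = Css × Vd = 7.40 × 104 = 769.6 mg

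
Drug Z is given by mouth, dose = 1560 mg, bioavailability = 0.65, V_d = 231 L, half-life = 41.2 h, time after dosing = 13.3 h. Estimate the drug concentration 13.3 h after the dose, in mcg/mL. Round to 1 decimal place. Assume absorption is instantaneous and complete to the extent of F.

3.5 mcg/mL

Amount reaching circulation = F × Dose = 0.65 × 1560 = 1014 mg
C₀ = F·Dose / Vd = 1014 / 231 = 4.390 mg/L
k = ln2 / t½ = 0.693147 / 41.2 = 0.01682 h⁻¹
C = C₀ · e^(−k·t) = 4.390 × e^(−0.01682 × 13.3)
  = 4.390 × 0.7996 = 3.510 mg/L
(3.510 mg/L = 3.510 mcg/mL)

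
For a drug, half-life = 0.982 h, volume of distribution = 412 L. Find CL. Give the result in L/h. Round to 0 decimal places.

k = ln2 / t½ = 0.693147 / 0.982 = 0.7059 h⁻¹
CL = k × Vd = 0.7059 × 412 = 290.8 L/h

291 L/h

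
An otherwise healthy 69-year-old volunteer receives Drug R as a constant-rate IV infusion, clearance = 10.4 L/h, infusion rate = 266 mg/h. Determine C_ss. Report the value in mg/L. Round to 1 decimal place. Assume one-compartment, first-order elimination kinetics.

At steady state Css = R₀ / CL = 266 / 10.40 = 25.58 mg/L

25.6 mg/L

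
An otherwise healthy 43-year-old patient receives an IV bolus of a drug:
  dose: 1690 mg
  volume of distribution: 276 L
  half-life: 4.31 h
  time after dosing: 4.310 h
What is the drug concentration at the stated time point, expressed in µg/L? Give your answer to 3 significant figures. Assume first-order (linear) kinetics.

3060 µg/L

C₀ = Dose / Vd = 1690 / 276 = 6.123 mg/L
k = ln2 / t½ = 0.693147 / 4.31 = 0.1608 h⁻¹
t / t½ = 4.310 / 4.31 = 1 half-lives
C = C₀ × (1/2)^1 = 6.123 × 0.5000 = 3.062 mg/L
Convert: 3.062 mg/L × 1000 = 3062 µg/L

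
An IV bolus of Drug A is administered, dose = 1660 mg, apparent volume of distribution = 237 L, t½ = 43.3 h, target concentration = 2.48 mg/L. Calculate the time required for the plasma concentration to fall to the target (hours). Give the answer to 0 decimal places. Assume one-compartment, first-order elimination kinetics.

65 h

C₀ = Dose / Vd = 1660 / 237 = 7.004 mg/L
k = ln2 / t½ = 0.693147 / 43.3 = 0.01601 h⁻¹
t = ln(C₀ / C) / k = ln(7.004 / 2.48) / 0.01601
  = ln(2.824) / 0.01601 = 1.038 / 0.01601 = 64.83 h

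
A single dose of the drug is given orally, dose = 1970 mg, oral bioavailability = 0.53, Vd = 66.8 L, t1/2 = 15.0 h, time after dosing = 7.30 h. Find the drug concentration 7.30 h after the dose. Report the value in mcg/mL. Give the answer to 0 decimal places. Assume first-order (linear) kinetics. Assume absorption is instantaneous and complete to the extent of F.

Amount reaching circulation = F × Dose = 0.53 × 1970 = 1044 mg
C₀ = F·Dose / Vd = 1044 / 66.8 = 15.63 mg/L
k = ln2 / t½ = 0.693147 / 15.0 = 0.04621 h⁻¹
C = C₀ · e^(−k·t) = 15.63 × e^(−0.04621 × 7.30)
  = 15.63 × 0.7137 = 11.16 mg/L
(11.16 mg/L = 11.16 mcg/mL)

11 mcg/mL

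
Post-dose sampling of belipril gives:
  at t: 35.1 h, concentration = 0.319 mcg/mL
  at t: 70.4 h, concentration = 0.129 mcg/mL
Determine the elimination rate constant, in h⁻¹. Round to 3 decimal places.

k = ln(C₁/C₂) / (t₂ − t₁) = ln(0.319/0.129) / (70.4 − 35.1)
  = 0.9054 / 35.30 = 0.02565 h⁻¹

0.026 h⁻¹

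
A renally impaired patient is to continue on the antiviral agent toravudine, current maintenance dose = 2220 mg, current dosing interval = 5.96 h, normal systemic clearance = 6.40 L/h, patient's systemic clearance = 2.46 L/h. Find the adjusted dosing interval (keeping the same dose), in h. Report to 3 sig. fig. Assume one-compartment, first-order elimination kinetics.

To keep the same average steady-state level, dosing rate must scale with clearance.
CL ratio = 2.46 / 6.40 = 0.3844
New interval (same dose) = 5.96 / 0.3844 = 15.50 h

15.5 h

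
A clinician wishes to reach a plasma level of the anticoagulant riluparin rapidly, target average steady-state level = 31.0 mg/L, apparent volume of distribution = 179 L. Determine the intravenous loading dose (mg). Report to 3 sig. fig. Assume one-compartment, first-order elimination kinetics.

LD = Css × Vd = 31.0 × 179 = 5549 mg

5550 mg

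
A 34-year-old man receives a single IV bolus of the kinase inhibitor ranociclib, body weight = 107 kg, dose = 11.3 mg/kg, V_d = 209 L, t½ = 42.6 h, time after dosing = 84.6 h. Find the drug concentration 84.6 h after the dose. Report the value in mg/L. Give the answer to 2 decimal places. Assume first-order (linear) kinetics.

Total dose = 11.3 × 107 = 1209 mg
C₀ = Dose / Vd = 1209 / 209 = 5.785 mg/L
k = ln2 / t½ = 0.693147 / 42.6 = 0.01627 h⁻¹
C = C₀ · e^(−k·t) = 5.785 × e^(−0.01627 × 84.6)
  = 5.785 × 0.2525 = 1.461 mg/L

1.46 mg/L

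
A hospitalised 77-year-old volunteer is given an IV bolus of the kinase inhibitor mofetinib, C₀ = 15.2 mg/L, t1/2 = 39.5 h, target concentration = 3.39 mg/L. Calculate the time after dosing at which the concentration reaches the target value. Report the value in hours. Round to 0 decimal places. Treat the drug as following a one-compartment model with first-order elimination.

k = ln2 / t½ = 0.693147 / 39.5 = 0.01755 h⁻¹
t = ln(C₀ / C) / k = ln(15.20 / 3.39) / 0.01755
  = ln(4.484) / 0.01755 = 1.501 / 0.01755 = 85.53 h

86 h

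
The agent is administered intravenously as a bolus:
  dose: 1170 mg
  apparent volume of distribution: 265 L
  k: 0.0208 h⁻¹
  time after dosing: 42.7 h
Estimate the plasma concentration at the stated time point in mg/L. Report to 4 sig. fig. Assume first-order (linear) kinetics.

1.816 mg/L

C₀ = Dose / Vd = 1170 / 265 = 4.415 mg/L
C = C₀ · e^(−k·t) = 4.415 × e^(−0.02080 × 42.7)
  = 4.415 × 0.4114 = 1.816 mg/L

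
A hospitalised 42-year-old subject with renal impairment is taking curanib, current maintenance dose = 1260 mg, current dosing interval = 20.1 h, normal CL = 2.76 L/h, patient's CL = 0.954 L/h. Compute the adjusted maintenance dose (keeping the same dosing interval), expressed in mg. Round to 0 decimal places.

To keep the same average steady-state level, dosing rate must scale with clearance.
CL ratio = 0.954 / 2.76 = 0.3457
New dose (same interval) = 1260 × 0.3457 = 435.6 mg

436 mg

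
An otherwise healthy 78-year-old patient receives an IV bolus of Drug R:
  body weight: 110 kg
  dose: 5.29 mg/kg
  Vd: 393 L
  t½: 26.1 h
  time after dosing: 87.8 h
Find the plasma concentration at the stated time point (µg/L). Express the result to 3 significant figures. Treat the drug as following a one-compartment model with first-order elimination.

144 µg/L

Total dose = 5.29 × 110 = 581.9 mg
C₀ = Dose / Vd = 581.9 / 393 = 1.481 mg/L
k = ln2 / t½ = 0.693147 / 26.1 = 0.02656 h⁻¹
C = C₀ · e^(−k·t) = 1.481 × e^(−0.02656 × 87.8)
  = 1.481 × 0.09710 = 0.1438 mg/L
Convert: 0.1438 mg/L × 1000 = 143.8 µg/L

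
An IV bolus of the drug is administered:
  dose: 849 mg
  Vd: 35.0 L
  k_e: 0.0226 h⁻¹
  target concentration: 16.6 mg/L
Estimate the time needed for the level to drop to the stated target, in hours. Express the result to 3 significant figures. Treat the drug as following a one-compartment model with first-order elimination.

C₀ = Dose / Vd = 849.0 / 35.0 = 24.26 mg/L
t = ln(C₀ / C) / k = ln(24.26 / 16.6) / 0.02260
  = ln(1.461) / 0.02260 = 0.3791 / 0.02260 = 16.77 h

16.8 h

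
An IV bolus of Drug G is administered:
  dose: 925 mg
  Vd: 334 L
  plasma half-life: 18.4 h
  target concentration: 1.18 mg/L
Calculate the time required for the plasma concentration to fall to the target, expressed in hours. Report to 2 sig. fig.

23 h

C₀ = Dose / Vd = 925.0 / 334 = 2.769 mg/L
k = ln2 / t½ = 0.693147 / 18.4 = 0.03767 h⁻¹
t = ln(C₀ / C) / k = ln(2.769 / 1.18) / 0.03767
  = ln(2.347) / 0.03767 = 0.8531 / 0.03767 = 22.65 h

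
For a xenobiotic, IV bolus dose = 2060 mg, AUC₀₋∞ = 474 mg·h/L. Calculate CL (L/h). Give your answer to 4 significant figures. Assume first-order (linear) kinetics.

CL = Dose / AUC = 2060 / 474 = 4.346 L/h

4.346 L/h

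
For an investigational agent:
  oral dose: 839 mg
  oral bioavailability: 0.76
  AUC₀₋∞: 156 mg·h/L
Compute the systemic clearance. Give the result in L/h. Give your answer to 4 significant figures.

4.087 L/h

CL = F·Dose / AUC = 0.76 × 839 / 156 = 4.087 L/h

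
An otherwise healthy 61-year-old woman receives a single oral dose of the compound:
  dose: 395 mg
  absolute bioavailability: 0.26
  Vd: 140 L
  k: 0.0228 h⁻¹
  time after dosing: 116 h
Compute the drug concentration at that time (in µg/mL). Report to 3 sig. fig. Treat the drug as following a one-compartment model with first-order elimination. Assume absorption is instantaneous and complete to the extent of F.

0.0521 µg/mL

Amount reaching circulation = F × Dose = 0.26 × 395.0 = 102.7 mg
C₀ = F·Dose / Vd = 102.7 / 140 = 0.7336 mg/L
C = C₀ · e^(−k·t) = 0.7336 × e^(−0.02280 × 116)
  = 0.7336 × 0.07102 = 0.05210 mg/L
(0.05210 mg/L = 0.05210 µg/mL)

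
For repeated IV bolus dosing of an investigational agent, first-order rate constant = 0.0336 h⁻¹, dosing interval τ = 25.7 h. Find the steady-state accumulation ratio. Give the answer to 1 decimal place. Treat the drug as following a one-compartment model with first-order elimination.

1.7

e^(−kτ) = e^(−0.03360 × 25.7) = 0.4217
Accumulation ratio R = 1 / (1 − e^(−kτ)) = 1 / (1 − 0.4217) = 1.729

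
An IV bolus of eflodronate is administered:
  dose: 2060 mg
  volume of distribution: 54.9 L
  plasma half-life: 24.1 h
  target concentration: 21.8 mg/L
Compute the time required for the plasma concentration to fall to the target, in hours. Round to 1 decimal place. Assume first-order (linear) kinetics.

C₀ = Dose / Vd = 2060 / 54.9 = 37.52 mg/L
k = ln2 / t½ = 0.693147 / 24.1 = 0.02876 h⁻¹
t = ln(C₀ / C) / k = ln(37.52 / 21.8) / 0.02876
  = ln(1.721) / 0.02876 = 0.5429 / 0.02876 = 18.88 h

18.9 h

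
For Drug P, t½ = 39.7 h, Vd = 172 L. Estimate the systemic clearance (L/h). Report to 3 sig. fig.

k = ln2 / t½ = 0.693147 / 39.7 = 0.01746 h⁻¹
CL = k × Vd = 0.01746 × 172 = 3.003 L/h

3.00 L/h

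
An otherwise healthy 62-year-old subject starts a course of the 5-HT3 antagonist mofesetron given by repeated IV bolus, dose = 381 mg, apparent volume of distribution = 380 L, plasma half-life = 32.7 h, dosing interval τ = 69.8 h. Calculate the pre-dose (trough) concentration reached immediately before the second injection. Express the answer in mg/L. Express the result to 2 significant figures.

0.23 mg/L

C₀ per dose = Dose / Vd = 381 / 380 = 1.003 mg/L
k = ln2 / t½ = 0.693147 / 32.7 = 0.02120 h⁻¹
Fraction remaining after one interval: r = e^(−kτ) = e^(−0.02120 × 69.8) = 0.2277
Before dose 2, 1 dose has been given (aged 1τ).
C_trough = C₀ × r = 1.003 × 0.2277 = 0.2284 mg/L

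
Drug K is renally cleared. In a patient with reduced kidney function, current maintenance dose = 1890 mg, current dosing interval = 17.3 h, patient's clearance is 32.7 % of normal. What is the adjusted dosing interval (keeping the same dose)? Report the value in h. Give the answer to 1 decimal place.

52.9 h

To keep the same average steady-state level, dosing rate must scale with clearance.
CL ratio = 32.7 / 100 = 0.3270
New interval (same dose) = 17.3 / 0.3270 = 52.91 h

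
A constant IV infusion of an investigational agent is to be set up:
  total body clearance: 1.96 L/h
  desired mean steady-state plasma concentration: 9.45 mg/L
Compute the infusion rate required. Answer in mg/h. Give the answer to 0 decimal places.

At steady state, infusion rate R₀ = Css × CL = 9.45 × 1.960 = 18.52 mg/h

19 mg/h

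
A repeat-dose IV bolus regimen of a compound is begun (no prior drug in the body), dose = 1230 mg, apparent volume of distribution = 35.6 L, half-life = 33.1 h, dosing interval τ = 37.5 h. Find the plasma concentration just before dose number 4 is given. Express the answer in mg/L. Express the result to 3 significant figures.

C₀ per dose = Dose / Vd = 1230 / 35.6 = 34.55 mg/L
k = ln2 / t½ = 0.693147 / 33.1 = 0.02094 h⁻¹
Fraction remaining after one interval: r = e^(−kτ) = e^(−0.02094 × 37.5) = 0.4560
Before dose 4, 3 doses have been given (aged 1τ, 2τ, 3τ).
C_trough = C₀ × (r + r² + … + r^3) = C₀ × r(1−r^3)/(1−r)
        = 34.55 × 0.4560 × (1 − 0.09482) / (1 − 0.4560) = 26.21 mg/L

26.2 mg/L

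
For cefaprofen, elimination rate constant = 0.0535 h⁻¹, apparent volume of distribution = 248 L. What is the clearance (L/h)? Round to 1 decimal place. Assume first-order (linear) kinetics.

13.3 L/h

CL = k × Vd = 0.0535 × 248 = 13.27 L/h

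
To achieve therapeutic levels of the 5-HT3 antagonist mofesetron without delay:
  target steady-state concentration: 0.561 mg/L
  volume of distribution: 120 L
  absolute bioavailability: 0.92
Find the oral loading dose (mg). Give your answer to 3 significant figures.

LD = Css × Vd / F = 0.561 × 120 / 0.92 = 73.17 mg

73.2 mg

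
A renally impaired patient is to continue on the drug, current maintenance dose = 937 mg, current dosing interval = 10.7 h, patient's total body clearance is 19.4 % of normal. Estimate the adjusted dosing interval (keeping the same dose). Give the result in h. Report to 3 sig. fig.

55.2 h

To keep the same average steady-state level, dosing rate must scale with clearance.
CL ratio = 19.4 / 100 = 0.1940
New interval (same dose) = 10.7 / 0.1940 = 55.15 h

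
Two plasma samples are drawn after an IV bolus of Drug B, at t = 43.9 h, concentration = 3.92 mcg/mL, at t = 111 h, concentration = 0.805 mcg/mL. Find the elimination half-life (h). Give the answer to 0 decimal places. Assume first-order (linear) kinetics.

29 h

k = ln(C₁/C₂) / (t₂ − t₁) = ln(3.92/0.805) / (111 − 43.9)
  = 1.583 / 67.10 = 0.02359 h⁻¹
t½ = ln2 / k = 0.693147 / 0.02359 = 29.38 h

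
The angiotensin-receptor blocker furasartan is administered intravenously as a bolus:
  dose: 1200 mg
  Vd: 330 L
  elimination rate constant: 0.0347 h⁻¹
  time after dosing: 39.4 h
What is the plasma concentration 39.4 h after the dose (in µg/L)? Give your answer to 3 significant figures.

927 µg/L

C₀ = Dose / Vd = 1200 / 330 = 3.636 mg/L
C = C₀ · e^(−k·t) = 3.636 × e^(−0.03470 × 39.4)
  = 3.636 × 0.2548 = 0.9265 mg/L
Convert: 0.9265 mg/L × 1000 = 926.5 µg/L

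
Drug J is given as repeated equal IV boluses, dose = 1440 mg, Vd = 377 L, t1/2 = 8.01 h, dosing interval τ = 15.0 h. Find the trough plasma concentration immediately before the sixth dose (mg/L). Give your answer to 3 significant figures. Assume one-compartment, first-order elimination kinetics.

C₀ per dose = Dose / Vd = 1440 / 377 = 3.820 mg/L
k = ln2 / t½ = 0.693147 / 8.01 = 0.08654 h⁻¹
Fraction remaining after one interval: r = e^(−kτ) = e^(−0.08654 × 15.0) = 0.2731
Before dose 6, 5 doses have been given (aged 1τ, 2τ, 3τ, 4τ, 5τ).
C_trough = C₀ × (r + r² + … + r^5) = C₀ × r(1−r^5)/(1−r)
        = 3.820 × 0.2731 × (1 − 0.001519) / (1 − 0.2731) = 1.433 mg/L

1.43 mg/L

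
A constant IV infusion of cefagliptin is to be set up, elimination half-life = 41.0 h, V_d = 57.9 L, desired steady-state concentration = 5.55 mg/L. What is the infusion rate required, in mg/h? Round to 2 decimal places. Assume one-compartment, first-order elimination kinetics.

5.43 mg/h

k = ln2 / t½ = 0.693147 / 41.0 = 0.01691 h⁻¹
CL = k × Vd = 0.01691 × 57.9 = 0.9791 L/h
At steady state, infusion rate R₀ = Css × CL = 5.55 × 0.9791 = 5.434 mg/h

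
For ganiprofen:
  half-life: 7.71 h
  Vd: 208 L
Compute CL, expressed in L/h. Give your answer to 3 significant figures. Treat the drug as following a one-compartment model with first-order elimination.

18.7 L/h

k = ln2 / t½ = 0.693147 / 7.71 = 0.08990 h⁻¹
CL = k × Vd = 0.08990 × 208 = 18.70 L/h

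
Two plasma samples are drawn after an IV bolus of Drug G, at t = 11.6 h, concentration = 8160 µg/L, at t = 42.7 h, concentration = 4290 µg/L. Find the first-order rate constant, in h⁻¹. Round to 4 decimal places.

0.0207 h⁻¹

k = ln(C₁/C₂) / (t₂ − t₁) = ln(8160/4290) / (42.7 − 11.6)
  = 0.6430 / 31.10 = 0.02068 h⁻¹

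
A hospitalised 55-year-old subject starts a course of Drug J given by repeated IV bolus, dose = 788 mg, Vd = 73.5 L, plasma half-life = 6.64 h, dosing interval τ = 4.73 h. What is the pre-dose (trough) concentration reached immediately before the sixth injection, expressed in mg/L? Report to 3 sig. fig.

C₀ per dose = Dose / Vd = 788 / 73.5 = 10.72 mg/L
k = ln2 / t½ = 0.693147 / 6.64 = 0.1044 h⁻¹
Fraction remaining after one interval: r = e^(−kτ) = e^(−0.1044 × 4.73) = 0.6103
Before dose 6, 5 doses have been given (aged 1τ, 2τ, 3τ, 4τ, 5τ).
C_trough = C₀ × (r + r² + … + r^5) = C₀ × r(1−r^5)/(1−r)
        = 10.72 × 0.6103 × (1 − 0.08467) / (1 − 0.6103) = 15.37 mg/L

15.4 mg/L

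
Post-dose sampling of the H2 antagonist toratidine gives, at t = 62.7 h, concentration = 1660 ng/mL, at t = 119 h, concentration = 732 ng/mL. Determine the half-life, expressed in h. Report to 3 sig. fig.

47.7 h

k = ln(C₁/C₂) / (t₂ − t₁) = ln(1660/732) / (119 − 62.7)
  = 0.8188 / 56.30 = 0.01454 h⁻¹
t½ = ln2 / k = 0.693147 / 0.01454 = 47.67 h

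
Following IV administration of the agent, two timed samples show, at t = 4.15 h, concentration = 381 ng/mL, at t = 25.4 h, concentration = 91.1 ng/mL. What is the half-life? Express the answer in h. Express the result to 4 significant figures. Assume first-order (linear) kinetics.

k = ln(C₁/C₂) / (t₂ − t₁) = ln(381/91.1) / (25.4 − 4.15)
  = 1.431 / 21.25 = 0.06734 h⁻¹
t½ = ln2 / k = 0.693147 / 0.06734 = 10.29 h

10.29 h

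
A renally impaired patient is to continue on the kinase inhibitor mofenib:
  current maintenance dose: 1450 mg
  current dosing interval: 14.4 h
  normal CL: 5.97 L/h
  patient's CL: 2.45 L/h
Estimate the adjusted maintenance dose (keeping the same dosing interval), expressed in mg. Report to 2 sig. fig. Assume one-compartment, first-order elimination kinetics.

600 mg

To keep the same average steady-state level, dosing rate must scale with clearance.
CL ratio = 2.45 / 5.97 = 0.4104
New dose (same interval) = 1450 × 0.4104 = 595.1 mg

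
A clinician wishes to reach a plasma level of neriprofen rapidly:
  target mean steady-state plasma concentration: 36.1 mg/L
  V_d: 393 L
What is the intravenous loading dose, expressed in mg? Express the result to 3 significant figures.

LD = Css × Vd = 36.1 × 393 = 14190 mg

14200 mg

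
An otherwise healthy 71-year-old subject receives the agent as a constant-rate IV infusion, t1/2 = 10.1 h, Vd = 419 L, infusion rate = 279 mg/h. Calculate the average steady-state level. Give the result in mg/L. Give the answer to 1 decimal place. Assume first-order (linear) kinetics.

k = ln2 / t½ = 0.693147 / 10.1 = 0.06863 h⁻¹
CL = k × Vd = 0.06863 × 419 = 28.76 L/h
At steady state Css = R₀ / CL = 279 / 28.76 = 9.701 mg/L

9.7 mg/L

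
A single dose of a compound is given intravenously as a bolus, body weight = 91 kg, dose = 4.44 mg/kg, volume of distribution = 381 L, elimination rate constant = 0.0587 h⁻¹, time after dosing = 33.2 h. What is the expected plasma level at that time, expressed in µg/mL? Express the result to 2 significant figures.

Total dose = 4.44 × 91 = 404.0 mg
C₀ = Dose / Vd = 404.0 / 381 = 1.060 mg/L
C = C₀ · e^(−k·t) = 1.060 × e^(−0.05870 × 33.2)
  = 1.060 × 0.1424 = 0.1509 mg/L
(0.1509 mg/L = 0.1509 µg/mL)

0.15 µg/mL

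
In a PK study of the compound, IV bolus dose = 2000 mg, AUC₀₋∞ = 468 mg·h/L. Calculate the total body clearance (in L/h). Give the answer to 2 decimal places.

CL = Dose / AUC = 2000 / 468 = 4.274 L/h

4.27 L/h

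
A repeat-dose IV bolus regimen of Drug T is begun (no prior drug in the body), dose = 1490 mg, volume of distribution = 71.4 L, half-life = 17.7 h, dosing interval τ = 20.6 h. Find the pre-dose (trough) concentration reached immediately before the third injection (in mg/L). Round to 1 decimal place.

C₀ per dose = Dose / Vd = 1490 / 71.4 = 20.87 mg/L
k = ln2 / t½ = 0.693147 / 17.7 = 0.03916 h⁻¹
Fraction remaining after one interval: r = e^(−kτ) = e^(−0.03916 × 20.6) = 0.4463
Before dose 3, 2 doses have been given (aged 1τ, 2τ).
C_trough = C₀ × (r + r²) = 20.87 × (0.4463 + 0.1992) = 13.47 mg/L

13.5 mg/L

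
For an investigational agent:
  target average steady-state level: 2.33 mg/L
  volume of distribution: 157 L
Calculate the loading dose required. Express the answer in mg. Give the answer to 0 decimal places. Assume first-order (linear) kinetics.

LD = Css × Vd = 2.33 × 157 = 365.8 mg

366 mg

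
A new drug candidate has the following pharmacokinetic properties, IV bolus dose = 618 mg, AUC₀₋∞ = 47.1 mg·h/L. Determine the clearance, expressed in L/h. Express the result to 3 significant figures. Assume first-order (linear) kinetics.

13.1 L/h

CL = Dose / AUC = 618 / 47.1 = 13.12 L/h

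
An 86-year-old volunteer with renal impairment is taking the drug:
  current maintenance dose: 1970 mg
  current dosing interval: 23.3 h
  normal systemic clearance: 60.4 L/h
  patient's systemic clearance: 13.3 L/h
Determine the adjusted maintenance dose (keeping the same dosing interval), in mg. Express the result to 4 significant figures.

To keep the same average steady-state level, dosing rate must scale with clearance.
CL ratio = 13.3 / 60.4 = 0.2202
New dose (same interval) = 1970 × 0.2202 = 433.8 mg

433.8 mg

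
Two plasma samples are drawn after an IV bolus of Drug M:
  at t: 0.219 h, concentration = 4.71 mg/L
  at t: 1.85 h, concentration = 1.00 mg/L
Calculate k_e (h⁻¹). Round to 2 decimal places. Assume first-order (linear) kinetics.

k = ln(C₁/C₂) / (t₂ − t₁) = ln(4.71/1.00) / (1.85 − 0.219)
  = 1.550 / 1.631 = 0.9503 h⁻¹

0.95 h⁻¹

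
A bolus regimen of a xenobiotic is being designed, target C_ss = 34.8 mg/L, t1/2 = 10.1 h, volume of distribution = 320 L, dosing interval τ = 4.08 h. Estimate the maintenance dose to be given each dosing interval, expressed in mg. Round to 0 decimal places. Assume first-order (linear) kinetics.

k = ln2 / t½ = 0.693147 / 10.1 = 0.06863 h⁻¹
CL = k × Vd = 0.06863 × 320 = 21.96 L/h
At steady state, Dose/τ = Css × CL.
Dose = Css × CL × τ = 34.8 × 21.96 × 4.08 = 3118 mg

3118 mg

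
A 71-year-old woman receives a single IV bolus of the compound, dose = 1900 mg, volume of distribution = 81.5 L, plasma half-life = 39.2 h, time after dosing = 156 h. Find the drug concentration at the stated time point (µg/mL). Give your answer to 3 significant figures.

1.48 µg/mL

C₀ = Dose / Vd = 1900 / 81.5 = 23.31 mg/L
k = ln2 / t½ = 0.693147 / 39.2 = 0.01768 h⁻¹
C = C₀ · e^(−k·t) = 23.31 × e^(−0.01768 × 156)
  = 23.31 × 0.06341 = 1.478 mg/L
(1.478 mg/L = 1.478 µg/mL)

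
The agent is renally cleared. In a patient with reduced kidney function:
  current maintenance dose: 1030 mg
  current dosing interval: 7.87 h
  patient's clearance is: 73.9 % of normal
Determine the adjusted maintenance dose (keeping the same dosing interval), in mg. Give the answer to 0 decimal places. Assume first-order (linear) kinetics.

To keep the same average steady-state level, dosing rate must scale with clearance.
CL ratio = 73.9 / 100 = 0.7390
New dose (same interval) = 1030 × 0.7390 = 761.2 mg

761 mg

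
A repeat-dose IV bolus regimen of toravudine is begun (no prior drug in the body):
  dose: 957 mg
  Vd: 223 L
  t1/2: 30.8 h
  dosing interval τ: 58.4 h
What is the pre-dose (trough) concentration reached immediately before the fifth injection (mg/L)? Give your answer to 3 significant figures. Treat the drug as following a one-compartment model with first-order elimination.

C₀ per dose = Dose / Vd = 957 / 223 = 4.291 mg/L
k = ln2 / t½ = 0.693147 / 30.8 = 0.02250 h⁻¹
Fraction remaining after one interval: r = e^(−kτ) = e^(−0.02250 × 58.4) = 0.2687
Before dose 5, 4 doses have been given (aged 1τ, 2τ, 3τ, 4τ).
C_trough = C₀ × (r + r² + … + r^4) = C₀ × r(1−r^4)/(1−r)
        = 4.291 × 0.2687 × (1 − 0.005213) / (1 − 0.2687) = 1.568 mg/L

1.57 mg/L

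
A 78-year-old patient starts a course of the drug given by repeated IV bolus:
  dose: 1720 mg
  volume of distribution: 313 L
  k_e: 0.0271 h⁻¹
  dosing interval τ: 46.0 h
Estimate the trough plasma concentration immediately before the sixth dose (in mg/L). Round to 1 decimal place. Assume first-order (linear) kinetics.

2.2 mg/L

C₀ per dose = Dose / Vd = 1720 / 313 = 5.495 mg/L
Fraction remaining after one interval: r = e^(−kτ) = e^(−0.02710 × 46.0) = 0.2875
Before dose 6, 5 doses have been given (aged 1τ, 2τ, 3τ, 4τ, 5τ).
C_trough = C₀ × (r + r² + … + r^5) = C₀ × r(1−r^5)/(1−r)
        = 5.495 × 0.2875 × (1 − 0.001964) / (1 − 0.2875) = 2.213 mg/L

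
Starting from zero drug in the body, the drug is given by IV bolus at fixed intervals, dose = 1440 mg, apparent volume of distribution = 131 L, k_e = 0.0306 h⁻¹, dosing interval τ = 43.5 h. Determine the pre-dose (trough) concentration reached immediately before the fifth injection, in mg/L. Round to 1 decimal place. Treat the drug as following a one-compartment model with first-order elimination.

3.9 mg/L

C₀ per dose = Dose / Vd = 1440 / 131 = 10.99 mg/L
Fraction remaining after one interval: r = e^(−kτ) = e^(−0.03060 × 43.5) = 0.2642
Before dose 5, 4 doses have been given (aged 1τ, 2τ, 3τ, 4τ).
C_trough = C₀ × (r + r² + … + r^4) = C₀ × r(1−r^4)/(1−r)
        = 10.99 × 0.2642 × (1 − 0.004872) / (1 − 0.2642) = 3.927 mg/L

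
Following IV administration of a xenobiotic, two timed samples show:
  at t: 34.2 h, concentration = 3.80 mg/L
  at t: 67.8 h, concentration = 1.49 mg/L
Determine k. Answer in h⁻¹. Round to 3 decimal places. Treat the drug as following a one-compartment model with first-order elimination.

k = ln(C₁/C₂) / (t₂ − t₁) = ln(3.80/1.49) / (67.8 − 34.2)
  = 0.9362 / 33.60 = 0.02786 h⁻¹

0.028 h⁻¹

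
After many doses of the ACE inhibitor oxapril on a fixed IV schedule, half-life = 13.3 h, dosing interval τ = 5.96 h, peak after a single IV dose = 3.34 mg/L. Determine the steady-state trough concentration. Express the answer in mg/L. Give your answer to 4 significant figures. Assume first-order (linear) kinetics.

9.169 mg/L

k = ln2 / t½ = 0.693147 / 13.3 = 0.05212 h⁻¹
e^(−kτ) = e^(−0.05212 × 5.96) = 0.7330
Accumulation ratio R = 1 / (1 − e^(−kτ)) = 1 / (1 − 0.7330) = 3.745
Steady-state trough = C₀ × R × e^(−kτ) = 3.34 × 3.745 × 0.7330 = 9.169 mg/L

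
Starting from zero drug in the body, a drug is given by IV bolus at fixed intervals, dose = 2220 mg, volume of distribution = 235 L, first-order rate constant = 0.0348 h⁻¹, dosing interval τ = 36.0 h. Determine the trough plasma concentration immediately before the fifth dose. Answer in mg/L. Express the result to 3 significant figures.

3.75 mg/L

C₀ per dose = Dose / Vd = 2220 / 235 = 9.447 mg/L
Fraction remaining after one interval: r = e^(−kτ) = e^(−0.03480 × 36.0) = 0.2857
Before dose 5, 4 doses have been given (aged 1τ, 2τ, 3τ, 4τ).
C_trough = C₀ × (r + r² + … + r^4) = C₀ × r(1−r^4)/(1−r)
        = 9.447 × 0.2857 × (1 − 0.006663) / (1 − 0.2857) = 3.753 mg/L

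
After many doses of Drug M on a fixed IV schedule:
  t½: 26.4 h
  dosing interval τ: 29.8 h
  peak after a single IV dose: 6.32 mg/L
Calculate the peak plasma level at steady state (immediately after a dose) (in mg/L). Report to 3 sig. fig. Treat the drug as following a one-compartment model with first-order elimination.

k = ln2 / t½ = 0.693147 / 26.4 = 0.02626 h⁻¹
e^(−kτ) = e^(−0.02626 × 29.8) = 0.4572
Accumulation ratio R = 1 / (1 − e^(−kτ)) = 1 / (1 − 0.4572) = 1.842
Steady-state peak = C₀ × R = 6.32 × 1.842 = 11.64 mg/L

11.6 mg/L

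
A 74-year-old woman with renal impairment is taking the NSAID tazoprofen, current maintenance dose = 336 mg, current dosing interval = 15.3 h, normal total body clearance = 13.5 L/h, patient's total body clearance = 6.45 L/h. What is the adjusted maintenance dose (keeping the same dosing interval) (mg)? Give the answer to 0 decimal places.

161 mg

To keep the same average steady-state level, dosing rate must scale with clearance.
CL ratio = 6.45 / 13.5 = 0.4778
New dose (same interval) = 336 × 0.4778 = 160.5 mg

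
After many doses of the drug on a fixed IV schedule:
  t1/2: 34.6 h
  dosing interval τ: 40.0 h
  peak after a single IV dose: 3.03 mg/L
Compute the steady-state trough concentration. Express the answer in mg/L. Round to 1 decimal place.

2.5 mg/L

k = ln2 / t½ = 0.693147 / 34.6 = 0.02003 h⁻¹
e^(−kτ) = e^(−0.02003 × 40.0) = 0.4488
Accumulation ratio R = 1 / (1 − e^(−kτ)) = 1 / (1 − 0.4488) = 1.814
Steady-state trough = C₀ × R × e^(−kτ) = 3.03 × 1.814 × 0.4488 = 2.467 mg/L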